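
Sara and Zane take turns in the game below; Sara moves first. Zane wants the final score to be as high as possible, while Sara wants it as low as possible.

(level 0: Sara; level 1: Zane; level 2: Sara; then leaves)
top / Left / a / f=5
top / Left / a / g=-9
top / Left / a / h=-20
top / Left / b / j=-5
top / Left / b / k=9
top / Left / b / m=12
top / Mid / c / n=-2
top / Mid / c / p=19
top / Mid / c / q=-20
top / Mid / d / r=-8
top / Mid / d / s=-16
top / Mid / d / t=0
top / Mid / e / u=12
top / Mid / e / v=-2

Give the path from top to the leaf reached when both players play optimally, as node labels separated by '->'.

top -> Left -> b -> j

a (Sara): min(5, -9, -20) = -20
b (Sara): min(-5, 9, 12) = -5
Left (Zane): max(-20, -5) = -5
c (Sara): min(-2, 19, -20) = -20
d (Sara): min(-8, -16, 0) = -16
e (Sara): min(12, -2) = -2
Mid (Zane): max(-20, -16, -2) = -2
top (Sara): min(-5, -2) = -5
At top, Sara picks Left (lowest: -5).
At Left, Zane picks b (highest: -5).
At b, Sara picks j (lowest: -5).
Terminal value -5.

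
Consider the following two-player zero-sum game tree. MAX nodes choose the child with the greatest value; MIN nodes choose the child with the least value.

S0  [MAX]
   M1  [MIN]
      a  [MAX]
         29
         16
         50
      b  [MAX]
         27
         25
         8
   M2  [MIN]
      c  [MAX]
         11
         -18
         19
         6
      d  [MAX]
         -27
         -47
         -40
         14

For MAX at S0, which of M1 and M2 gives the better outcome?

a (MAX): max(29, 16, 50) = 50
b (MAX): max(27, 25, 8) = 27
M1 (MIN): min(50, 27) = 27
c (MAX): max(11, -18, 19, 6) = 19
d (MAX): max(-27, -47, -40, 14) = 14
M2 (MIN): min(19, 14) = 14
MAX prefers the higher value; M1=27, M2=14. M1 is better since 27 > 14.

M1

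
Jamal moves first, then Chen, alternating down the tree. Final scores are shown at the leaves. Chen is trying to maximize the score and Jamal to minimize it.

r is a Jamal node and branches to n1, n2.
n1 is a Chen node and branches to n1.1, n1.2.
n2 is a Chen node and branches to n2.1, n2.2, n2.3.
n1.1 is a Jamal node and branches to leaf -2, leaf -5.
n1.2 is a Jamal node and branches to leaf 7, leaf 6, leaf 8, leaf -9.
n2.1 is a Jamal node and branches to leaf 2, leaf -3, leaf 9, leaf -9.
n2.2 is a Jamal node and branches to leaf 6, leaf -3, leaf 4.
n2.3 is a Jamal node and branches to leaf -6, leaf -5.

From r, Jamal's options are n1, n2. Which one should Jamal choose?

n1.1 (Jamal): min(-2, -5) = -5
n1.2 (Jamal): min(7, 6, 8, -9) = -9
n1 (Chen): max(-5, -9) = -5
n2.1 (Jamal): min(2, -3, 9, -9) = -9
n2.2 (Jamal): min(6, -3, 4) = -3
n2.3 (Jamal): min(-6, -5) = -6
n2 (Chen): max(-9, -3, -6) = -3
r (Jamal): min(-5, -3) = -5
Jamal at r wants the lowest of {n1=-5, n2=-3}, so chooses n1.

n1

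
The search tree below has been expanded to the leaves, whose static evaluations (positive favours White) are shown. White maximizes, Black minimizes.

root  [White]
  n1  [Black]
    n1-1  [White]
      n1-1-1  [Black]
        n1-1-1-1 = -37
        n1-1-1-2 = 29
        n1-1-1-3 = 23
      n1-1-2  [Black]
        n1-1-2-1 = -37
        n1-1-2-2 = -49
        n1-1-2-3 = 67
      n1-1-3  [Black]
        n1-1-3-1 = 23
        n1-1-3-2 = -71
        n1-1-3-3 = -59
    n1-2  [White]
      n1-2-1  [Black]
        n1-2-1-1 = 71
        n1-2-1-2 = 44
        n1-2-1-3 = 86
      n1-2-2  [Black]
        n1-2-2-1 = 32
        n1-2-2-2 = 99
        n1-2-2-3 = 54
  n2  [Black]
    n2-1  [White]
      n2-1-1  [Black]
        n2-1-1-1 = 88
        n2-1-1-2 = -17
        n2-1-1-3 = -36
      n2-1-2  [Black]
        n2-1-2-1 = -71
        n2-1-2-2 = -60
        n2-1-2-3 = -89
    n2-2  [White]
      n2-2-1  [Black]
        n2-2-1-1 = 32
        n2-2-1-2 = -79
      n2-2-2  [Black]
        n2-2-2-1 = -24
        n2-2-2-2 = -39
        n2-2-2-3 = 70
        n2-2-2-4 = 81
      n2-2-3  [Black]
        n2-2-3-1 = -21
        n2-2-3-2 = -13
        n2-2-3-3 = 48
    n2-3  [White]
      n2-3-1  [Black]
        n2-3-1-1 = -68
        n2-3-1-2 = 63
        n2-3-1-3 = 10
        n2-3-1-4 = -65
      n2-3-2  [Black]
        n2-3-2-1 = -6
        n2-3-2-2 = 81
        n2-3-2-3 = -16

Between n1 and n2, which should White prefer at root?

n2

n1-1-1 (Black): min(-37, 29, 23) = -37
n1-1-2 (Black): min(-37, -49, 67) = -49
n1-1-3 (Black): min(23, -71, -59) = -71
n1-1 (White): max(-37, -49, -71) = -37
n1-2-1 (Black): min(71, 44, 86) = 44
n1-2-2 (Black): min(32, 99, 54) = 32
n1-2 (White): max(44, 32) = 44
n1 (Black): min(-37, 44) = -37
n2-1-1 (Black): min(88, -17, -36) = -36
n2-1-2 (Black): min(-71, -60, -89) = -89
n2-1 (White): max(-36, -89) = -36
n2-2-1 (Black): min(32, -79) = -79
n2-2-2 (Black): min(-24, -39, 70, 81) = -39
n2-2-3 (Black): min(-21, -13, 48) = -21
n2-2 (White): max(-79, -39, -21) = -21
n2-3-1 (Black): min(-68, 63, 10, -65) = -68
n2-3-2 (Black): min(-6, 81, -16) = -16
n2-3 (White): max(-68, -16) = -16
n2 (Black): min(-36, -21, -16) = -36
White prefers the higher value; n1=-37, n2=-36. n2 is better since -36 > -37.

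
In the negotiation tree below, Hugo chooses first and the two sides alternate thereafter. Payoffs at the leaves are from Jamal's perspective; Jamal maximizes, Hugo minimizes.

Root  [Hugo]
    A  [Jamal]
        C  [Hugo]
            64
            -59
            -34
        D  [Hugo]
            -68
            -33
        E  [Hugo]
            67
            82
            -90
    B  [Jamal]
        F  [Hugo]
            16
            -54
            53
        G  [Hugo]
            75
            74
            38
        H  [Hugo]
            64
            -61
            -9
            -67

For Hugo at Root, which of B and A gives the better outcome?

F (Hugo): min(16, -54, 53) = -54
G (Hugo): min(75, 74, 38) = 38
H (Hugo): min(64, -61, -9, -67) = -67
B (Jamal): max(-54, 38, -67) = 38
C (Hugo): min(64, -59, -34) = -59
D (Hugo): min(-68, -33) = -68
E (Hugo): min(67, 82, -90) = -90
A (Jamal): max(-59, -68, -90) = -59
Hugo prefers the lower value; B=38, A=-59. A is better since -59 < 38.

A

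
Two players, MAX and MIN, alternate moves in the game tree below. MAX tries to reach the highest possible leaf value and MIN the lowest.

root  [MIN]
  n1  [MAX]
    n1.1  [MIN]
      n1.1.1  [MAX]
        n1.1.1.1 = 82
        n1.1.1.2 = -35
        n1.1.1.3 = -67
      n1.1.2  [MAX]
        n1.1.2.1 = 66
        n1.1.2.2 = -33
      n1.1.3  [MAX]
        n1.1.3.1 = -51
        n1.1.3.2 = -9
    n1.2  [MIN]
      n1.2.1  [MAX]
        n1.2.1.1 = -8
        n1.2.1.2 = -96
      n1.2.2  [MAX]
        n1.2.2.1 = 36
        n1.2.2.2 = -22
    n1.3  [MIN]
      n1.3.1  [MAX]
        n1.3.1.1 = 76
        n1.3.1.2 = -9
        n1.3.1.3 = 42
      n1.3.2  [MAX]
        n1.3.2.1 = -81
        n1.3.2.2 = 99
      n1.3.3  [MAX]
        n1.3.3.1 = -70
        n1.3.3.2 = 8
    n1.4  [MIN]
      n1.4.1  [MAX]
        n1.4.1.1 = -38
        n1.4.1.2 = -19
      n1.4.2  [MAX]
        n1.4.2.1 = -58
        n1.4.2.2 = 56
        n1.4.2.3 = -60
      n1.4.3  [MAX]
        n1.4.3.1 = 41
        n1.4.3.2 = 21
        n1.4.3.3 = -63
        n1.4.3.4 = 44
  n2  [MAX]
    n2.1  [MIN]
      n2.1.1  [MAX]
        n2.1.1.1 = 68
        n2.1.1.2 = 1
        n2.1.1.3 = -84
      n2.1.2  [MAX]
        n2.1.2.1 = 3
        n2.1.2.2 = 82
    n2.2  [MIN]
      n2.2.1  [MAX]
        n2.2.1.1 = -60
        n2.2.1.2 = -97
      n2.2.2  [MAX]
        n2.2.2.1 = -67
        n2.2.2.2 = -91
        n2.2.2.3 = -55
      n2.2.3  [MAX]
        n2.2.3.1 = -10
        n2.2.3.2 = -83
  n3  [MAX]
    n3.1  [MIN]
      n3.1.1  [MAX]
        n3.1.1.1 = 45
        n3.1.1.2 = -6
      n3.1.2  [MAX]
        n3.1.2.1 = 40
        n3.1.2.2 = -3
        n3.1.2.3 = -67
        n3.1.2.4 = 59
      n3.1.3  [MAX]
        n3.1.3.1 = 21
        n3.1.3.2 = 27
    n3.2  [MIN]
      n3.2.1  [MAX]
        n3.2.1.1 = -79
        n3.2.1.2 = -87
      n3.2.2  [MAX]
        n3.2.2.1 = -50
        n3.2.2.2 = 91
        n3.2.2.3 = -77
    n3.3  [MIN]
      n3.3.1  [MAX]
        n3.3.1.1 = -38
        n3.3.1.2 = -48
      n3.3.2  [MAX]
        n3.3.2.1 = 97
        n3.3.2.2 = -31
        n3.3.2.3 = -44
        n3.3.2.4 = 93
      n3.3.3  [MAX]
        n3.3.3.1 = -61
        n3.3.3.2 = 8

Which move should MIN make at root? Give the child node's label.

n1.1.1 (MAX): max(82, -35, -67) = 82
n1.1.2 (MAX): max(66, -33) = 66
n1.1.3 (MAX): max(-51, -9) = -9
n1.1 (MIN): min(82, 66, -9) = -9
n1.2.1 (MAX): max(-8, -96) = -8
n1.2.2 (MAX): max(36, -22) = 36
n1.2 (MIN): min(-8, 36) = -8
n1.3.1 (MAX): max(76, -9, 42) = 76
n1.3.2 (MAX): max(-81, 99) = 99
n1.3.3 (MAX): max(-70, 8) = 8
n1.3 (MIN): min(76, 99, 8) = 8
n1.4.1 (MAX): max(-38, -19) = -19
n1.4.2 (MAX): max(-58, 56, -60) = 56
n1.4.3 (MAX): max(41, 21, -63, 44) = 44
n1.4 (MIN): min(-19, 56, 44) = -19
n1 (MAX): max(-9, -8, 8, -19) = 8
n2.1.1 (MAX): max(68, 1, -84) = 68
n2.1.2 (MAX): max(3, 82) = 82
n2.1 (MIN): min(68, 82) = 68
n2.2.1 (MAX): max(-60, -97) = -60
n2.2.2 (MAX): max(-67, -91, -55) = -55
n2.2.3 (MAX): max(-10, -83) = -10
n2.2 (MIN): min(-60, -55, -10) = -60
n2 (MAX): max(68, -60) = 68
n3.1.1 (MAX): max(45, -6) = 45
n3.1.2 (MAX): max(40, -3, -67, 59) = 59
n3.1.3 (MAX): max(21, 27) = 27
n3.1 (MIN): min(45, 59, 27) = 27
n3.2.1 (MAX): max(-79, -87) = -79
n3.2.2 (MAX): max(-50, 91, -77) = 91
n3.2 (MIN): min(-79, 91) = -79
n3.3.1 (MAX): max(-38, -48) = -38
n3.3.2 (MAX): max(97, -31, -44, 93) = 97
n3.3.3 (MAX): max(-61, 8) = 8
n3.3 (MIN): min(-38, 97, 8) = -38
n3 (MAX): max(27, -79, -38) = 27
root (MIN): min(8, 68, 27) = 8
MIN at root wants the lowest of {n1=8, n2=68, n3=27}, so chooses n1.

n1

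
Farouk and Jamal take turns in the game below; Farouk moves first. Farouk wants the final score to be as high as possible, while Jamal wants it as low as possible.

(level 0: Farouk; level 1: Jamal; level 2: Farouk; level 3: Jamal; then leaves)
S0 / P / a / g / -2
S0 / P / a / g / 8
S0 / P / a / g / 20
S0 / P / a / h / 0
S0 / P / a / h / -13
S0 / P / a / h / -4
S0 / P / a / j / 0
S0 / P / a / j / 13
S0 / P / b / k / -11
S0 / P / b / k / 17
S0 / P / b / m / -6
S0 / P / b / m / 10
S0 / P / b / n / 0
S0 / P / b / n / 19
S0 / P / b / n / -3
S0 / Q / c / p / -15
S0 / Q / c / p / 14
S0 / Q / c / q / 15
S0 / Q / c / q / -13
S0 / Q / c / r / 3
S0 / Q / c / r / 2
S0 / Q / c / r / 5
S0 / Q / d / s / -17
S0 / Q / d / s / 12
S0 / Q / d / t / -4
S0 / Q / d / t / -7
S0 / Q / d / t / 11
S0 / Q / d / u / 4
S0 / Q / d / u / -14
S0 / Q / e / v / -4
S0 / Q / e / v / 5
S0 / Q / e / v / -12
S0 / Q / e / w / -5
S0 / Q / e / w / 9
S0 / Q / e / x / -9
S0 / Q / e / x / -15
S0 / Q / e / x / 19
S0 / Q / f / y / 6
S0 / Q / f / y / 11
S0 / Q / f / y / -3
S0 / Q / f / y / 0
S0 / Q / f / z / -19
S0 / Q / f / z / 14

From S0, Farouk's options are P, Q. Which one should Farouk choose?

P

g (Jamal): min(-2, 8, 20) = -2
h (Jamal): min(0, -13, -4) = -13
j (Jamal): min(0, 13) = 0
a (Farouk): max(-2, -13, 0) = 0
k (Jamal): min(-11, 17) = -11
m (Jamal): min(-6, 10) = -6
n (Jamal): min(0, 19, -3) = -3
b (Farouk): max(-11, -6, -3) = -3
P (Jamal): min(0, -3) = -3
p (Jamal): min(-15, 14) = -15
q (Jamal): min(15, -13) = -13
r (Jamal): min(3, 2, 5) = 2
c (Farouk): max(-15, -13, 2) = 2
s (Jamal): min(-17, 12) = -17
t (Jamal): min(-4, -7, 11) = -7
u (Jamal): min(4, -14) = -14
d (Farouk): max(-17, -7, -14) = -7
v (Jamal): min(-4, 5, -12) = -12
w (Jamal): min(-5, 9) = -5
x (Jamal): min(-9, -15, 19) = -15
e (Farouk): max(-12, -5, -15) = -5
y (Jamal): min(6, 11, -3, 0) = -3
z (Jamal): min(-19, 14) = -19
f (Farouk): max(-3, -19) = -3
Q (Jamal): min(2, -7, -5, -3) = -7
S0 (Farouk): max(-3, -7) = -3
Farouk at S0 wants the highest of {P=-3, Q=-7}, so chooses P.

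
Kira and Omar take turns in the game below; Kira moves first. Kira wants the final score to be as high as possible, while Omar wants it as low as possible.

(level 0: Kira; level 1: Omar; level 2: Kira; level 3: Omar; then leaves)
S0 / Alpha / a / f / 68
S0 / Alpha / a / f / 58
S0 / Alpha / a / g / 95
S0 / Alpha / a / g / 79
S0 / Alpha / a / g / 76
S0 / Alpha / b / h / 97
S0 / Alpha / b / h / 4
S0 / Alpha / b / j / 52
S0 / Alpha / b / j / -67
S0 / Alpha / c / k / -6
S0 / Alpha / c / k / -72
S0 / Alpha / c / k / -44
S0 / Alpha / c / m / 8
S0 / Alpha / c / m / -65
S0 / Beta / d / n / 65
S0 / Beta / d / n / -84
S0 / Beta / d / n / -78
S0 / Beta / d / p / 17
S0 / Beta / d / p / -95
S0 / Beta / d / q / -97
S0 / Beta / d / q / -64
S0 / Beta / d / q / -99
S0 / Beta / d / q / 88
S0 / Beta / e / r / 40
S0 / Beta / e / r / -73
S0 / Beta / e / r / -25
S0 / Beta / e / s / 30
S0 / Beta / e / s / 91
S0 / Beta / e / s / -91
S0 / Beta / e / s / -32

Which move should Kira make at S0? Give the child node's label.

f (Omar): min(68, 58) = 58
g (Omar): min(95, 79, 76) = 76
a (Kira): max(58, 76) = 76
h (Omar): min(97, 4) = 4
j (Omar): min(52, -67) = -67
b (Kira): max(4, -67) = 4
k (Omar): min(-6, -72, -44) = -72
m (Omar): min(8, -65) = -65
c (Kira): max(-72, -65) = -65
Alpha (Omar): min(76, 4, -65) = -65
n (Omar): min(65, -84, -78) = -84
p (Omar): min(17, -95) = -95
q (Omar): min(-97, -64, -99, 88) = -99
d (Kira): max(-84, -95, -99) = -84
r (Omar): min(40, -73, -25) = -73
s (Omar): min(30, 91, -91, -32) = -91
e (Kira): max(-73, -91) = -73
Beta (Omar): min(-84, -73) = -84
S0 (Kira): max(-65, -84) = -65
Kira at S0 wants the highest of {Alpha=-65, Beta=-84}, so chooses Alpha.

Alpha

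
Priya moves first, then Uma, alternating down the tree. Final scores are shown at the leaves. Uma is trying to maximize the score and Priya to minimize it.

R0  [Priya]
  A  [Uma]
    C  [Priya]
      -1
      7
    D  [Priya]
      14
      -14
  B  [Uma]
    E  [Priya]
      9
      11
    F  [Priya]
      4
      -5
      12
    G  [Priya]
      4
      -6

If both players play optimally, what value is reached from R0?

-1

C (Priya): min(-1, 7) = -1
D (Priya): min(14, -14) = -14
A (Uma): max(-1, -14) = -1
E (Priya): min(9, 11) = 9
F (Priya): min(4, -5, 12) = -5
G (Priya): min(4, -6) = -6
B (Uma): max(9, -5, -6) = 9
R0 (Priya): min(-1, 9) = -1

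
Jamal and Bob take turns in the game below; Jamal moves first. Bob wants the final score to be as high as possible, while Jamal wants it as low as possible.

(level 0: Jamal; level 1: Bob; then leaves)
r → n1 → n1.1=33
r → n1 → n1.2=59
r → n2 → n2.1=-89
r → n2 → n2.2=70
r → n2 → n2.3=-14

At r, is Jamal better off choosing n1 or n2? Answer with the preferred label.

n1

n1 (Bob): max(33, 59) = 59
n2 (Bob): max(-89, 70, -14) = 70
Jamal prefers the lower value; n1=59, n2=70. n1 is better since 59 < 70.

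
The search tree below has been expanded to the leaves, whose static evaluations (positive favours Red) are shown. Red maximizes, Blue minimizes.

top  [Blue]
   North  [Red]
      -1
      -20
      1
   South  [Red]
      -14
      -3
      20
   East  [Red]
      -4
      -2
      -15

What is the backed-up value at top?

-2

North (Red): max(-1, -20, 1) = 1
South (Red): max(-14, -3, 20) = 20
East (Red): max(-4, -2, -15) = -2
top (Blue): min(1, 20, -2) = -2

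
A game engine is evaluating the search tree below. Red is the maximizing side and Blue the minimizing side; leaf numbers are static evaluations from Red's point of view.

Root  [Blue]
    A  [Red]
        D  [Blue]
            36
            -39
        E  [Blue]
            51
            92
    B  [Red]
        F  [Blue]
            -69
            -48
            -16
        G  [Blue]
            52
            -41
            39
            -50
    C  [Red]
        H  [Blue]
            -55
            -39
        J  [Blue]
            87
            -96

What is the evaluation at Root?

-55

D (Blue): min(36, -39) = -39
E (Blue): min(51, 92) = 51
A (Red): max(-39, 51) = 51
F (Blue): min(-69, -48, -16) = -69
G (Blue): min(52, -41, 39, -50) = -50
B (Red): max(-69, -50) = -50
H (Blue): min(-55, -39) = -55
J (Blue): min(87, -96) = -96
C (Red): max(-55, -96) = -55
Root (Blue): min(51, -50, -55) = -55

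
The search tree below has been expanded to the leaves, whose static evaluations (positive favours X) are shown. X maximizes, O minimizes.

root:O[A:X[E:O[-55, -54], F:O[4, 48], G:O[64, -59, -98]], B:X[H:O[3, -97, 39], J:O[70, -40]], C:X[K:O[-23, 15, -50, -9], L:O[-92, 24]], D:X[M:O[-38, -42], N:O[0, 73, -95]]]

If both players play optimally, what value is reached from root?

E (O): min(-55, -54) = -55
F (O): min(4, 48) = 4
G (O): min(64, -59, -98) = -98
A (X): max(-55, 4, -98) = 4
H (O): min(3, -97, 39) = -97
J (O): min(70, -40) = -40
B (X): max(-97, -40) = -40
K (O): min(-23, 15, -50, -9) = -50
L (O): min(-92, 24) = -92
C (X): max(-50, -92) = -50
M (O): min(-38, -42) = -42
N (O): min(0, 73, -95) = -95
D (X): max(-42, -95) = -42
root (O): min(4, -40, -50, -42) = -50

-50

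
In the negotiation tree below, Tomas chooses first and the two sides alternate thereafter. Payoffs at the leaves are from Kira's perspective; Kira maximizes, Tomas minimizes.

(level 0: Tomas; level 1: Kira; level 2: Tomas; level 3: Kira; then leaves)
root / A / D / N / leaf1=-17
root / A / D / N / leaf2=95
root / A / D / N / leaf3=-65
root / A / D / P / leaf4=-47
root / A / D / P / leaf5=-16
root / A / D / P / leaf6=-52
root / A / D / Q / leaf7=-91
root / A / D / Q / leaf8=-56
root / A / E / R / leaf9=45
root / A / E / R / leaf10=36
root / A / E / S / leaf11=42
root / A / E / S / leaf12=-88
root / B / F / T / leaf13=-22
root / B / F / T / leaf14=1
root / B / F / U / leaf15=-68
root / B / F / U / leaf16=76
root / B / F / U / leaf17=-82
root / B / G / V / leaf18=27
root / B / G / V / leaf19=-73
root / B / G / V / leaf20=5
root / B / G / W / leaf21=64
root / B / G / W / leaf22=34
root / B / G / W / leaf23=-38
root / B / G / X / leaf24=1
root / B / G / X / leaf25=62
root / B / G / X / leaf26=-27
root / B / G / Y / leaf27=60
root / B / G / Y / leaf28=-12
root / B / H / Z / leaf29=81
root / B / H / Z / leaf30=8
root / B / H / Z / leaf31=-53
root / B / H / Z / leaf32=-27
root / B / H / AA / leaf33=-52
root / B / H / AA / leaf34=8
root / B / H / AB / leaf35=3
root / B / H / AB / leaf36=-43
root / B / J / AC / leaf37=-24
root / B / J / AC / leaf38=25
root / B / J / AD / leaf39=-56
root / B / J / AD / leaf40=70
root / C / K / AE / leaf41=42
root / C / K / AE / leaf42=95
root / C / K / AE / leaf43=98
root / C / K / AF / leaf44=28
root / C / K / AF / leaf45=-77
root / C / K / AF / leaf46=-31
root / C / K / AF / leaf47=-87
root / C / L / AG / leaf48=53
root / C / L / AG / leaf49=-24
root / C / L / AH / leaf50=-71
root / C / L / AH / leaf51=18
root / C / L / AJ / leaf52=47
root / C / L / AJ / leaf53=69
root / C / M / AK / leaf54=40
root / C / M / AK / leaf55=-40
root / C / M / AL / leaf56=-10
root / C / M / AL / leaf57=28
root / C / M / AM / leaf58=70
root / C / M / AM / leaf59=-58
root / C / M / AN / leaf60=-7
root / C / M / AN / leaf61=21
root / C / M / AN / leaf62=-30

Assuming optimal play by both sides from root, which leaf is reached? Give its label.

leaf18

N (Kira): max(-17, 95, -65) = 95
P (Kira): max(-47, -16, -52) = -16
Q (Kira): max(-91, -56) = -56
D (Tomas): min(95, -16, -56) = -56
R (Kira): max(45, 36) = 45
S (Kira): max(42, -88) = 42
E (Tomas): min(45, 42) = 42
A (Kira): max(-56, 42) = 42
T (Kira): max(-22, 1) = 1
U (Kira): max(-68, 76, -82) = 76
F (Tomas): min(1, 76) = 1
V (Kira): max(27, -73, 5) = 27
W (Kira): max(64, 34, -38) = 64
X (Kira): max(1, 62, -27) = 62
Y (Kira): max(60, -12) = 60
G (Tomas): min(27, 64, 62, 60) = 27
Z (Kira): max(81, 8, -53, -27) = 81
AA (Kira): max(-52, 8) = 8
AB (Kira): max(3, -43) = 3
H (Tomas): min(81, 8, 3) = 3
AC (Kira): max(-24, 25) = 25
AD (Kira): max(-56, 70) = 70
J (Tomas): min(25, 70) = 25
B (Kira): max(1, 27, 3, 25) = 27
AE (Kira): max(42, 95, 98) = 98
AF (Kira): max(28, -77, -31, -87) = 28
K (Tomas): min(98, 28) = 28
AG (Kira): max(53, -24) = 53
AH (Kira): max(-71, 18) = 18
AJ (Kira): max(47, 69) = 69
L (Tomas): min(53, 18, 69) = 18
AK (Kira): max(40, -40) = 40
AL (Kira): max(-10, 28) = 28
AM (Kira): max(70, -58) = 70
AN (Kira): max(-7, 21, -30) = 21
M (Tomas): min(40, 28, 70, 21) = 21
C (Kira): max(28, 18, 21) = 28
root (Tomas): min(42, 27, 28) = 27
At root, Tomas picks B (lowest: 27).
At B, Kira picks G (highest: 27).
At G, Tomas picks V (lowest: 27).
At V, Kira picks leaf18 (highest: 27).
Terminal value 27.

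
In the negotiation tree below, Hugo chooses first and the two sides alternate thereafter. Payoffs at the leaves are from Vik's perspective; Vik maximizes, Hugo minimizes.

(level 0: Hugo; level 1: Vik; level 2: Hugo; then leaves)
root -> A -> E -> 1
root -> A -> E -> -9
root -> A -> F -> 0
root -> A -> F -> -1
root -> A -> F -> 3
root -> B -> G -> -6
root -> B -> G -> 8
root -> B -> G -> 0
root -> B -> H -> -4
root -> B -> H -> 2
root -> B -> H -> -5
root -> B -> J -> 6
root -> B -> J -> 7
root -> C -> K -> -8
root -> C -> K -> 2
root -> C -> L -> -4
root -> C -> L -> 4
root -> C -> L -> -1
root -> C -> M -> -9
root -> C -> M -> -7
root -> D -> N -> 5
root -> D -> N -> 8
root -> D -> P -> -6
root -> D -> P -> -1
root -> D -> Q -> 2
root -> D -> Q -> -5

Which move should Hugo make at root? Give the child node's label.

C

E (Hugo): min(1, -9) = -9
F (Hugo): min(0, -1, 3) = -1
A (Vik): max(-9, -1) = -1
G (Hugo): min(-6, 8, 0) = -6
H (Hugo): min(-4, 2, -5) = -5
J (Hugo): min(6, 7) = 6
B (Vik): max(-6, -5, 6) = 6
K (Hugo): min(-8, 2) = -8
L (Hugo): min(-4, 4, -1) = -4
M (Hugo): min(-9, -7) = -9
C (Vik): max(-8, -4, -9) = -4
N (Hugo): min(5, 8) = 5
P (Hugo): min(-6, -1) = -6
Q (Hugo): min(2, -5) = -5
D (Vik): max(5, -6, -5) = 5
root (Hugo): min(-1, 6, -4, 5) = -4
Hugo at root wants the lowest of {A=-1, B=6, C=-4, D=5}, so chooses C.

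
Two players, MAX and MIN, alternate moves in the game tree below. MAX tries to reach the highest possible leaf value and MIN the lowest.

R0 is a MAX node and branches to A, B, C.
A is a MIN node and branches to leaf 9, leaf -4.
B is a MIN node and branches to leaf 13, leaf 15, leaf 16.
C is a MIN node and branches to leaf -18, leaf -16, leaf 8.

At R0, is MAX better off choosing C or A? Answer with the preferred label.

C (MIN): min(-18, -16, 8) = -18
A (MIN): min(9, -4) = -4
MAX prefers the higher value; C=-18, A=-4. A is better since -4 > -18.

A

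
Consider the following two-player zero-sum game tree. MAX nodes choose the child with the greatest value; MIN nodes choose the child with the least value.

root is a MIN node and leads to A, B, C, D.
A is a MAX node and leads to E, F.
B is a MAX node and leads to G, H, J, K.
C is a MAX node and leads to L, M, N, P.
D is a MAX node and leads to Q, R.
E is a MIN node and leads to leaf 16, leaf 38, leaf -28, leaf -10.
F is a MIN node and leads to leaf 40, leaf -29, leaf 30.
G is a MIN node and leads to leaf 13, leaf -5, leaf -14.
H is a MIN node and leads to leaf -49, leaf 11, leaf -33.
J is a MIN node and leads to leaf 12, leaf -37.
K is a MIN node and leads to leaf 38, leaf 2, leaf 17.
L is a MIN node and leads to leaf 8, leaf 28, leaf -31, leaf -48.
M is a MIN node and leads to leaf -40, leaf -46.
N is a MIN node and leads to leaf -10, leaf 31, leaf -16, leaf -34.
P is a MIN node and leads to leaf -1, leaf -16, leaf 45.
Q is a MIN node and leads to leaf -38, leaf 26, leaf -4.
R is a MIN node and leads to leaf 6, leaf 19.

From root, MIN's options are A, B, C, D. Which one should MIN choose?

E (MIN): min(16, 38, -28, -10) = -28
F (MIN): min(40, -29, 30) = -29
A (MAX): max(-28, -29) = -28
G (MIN): min(13, -5, -14) = -14
H (MIN): min(-49, 11, -33) = -49
J (MIN): min(12, -37) = -37
K (MIN): min(38, 2, 17) = 2
B (MAX): max(-14, -49, -37, 2) = 2
L (MIN): min(8, 28, -31, -48) = -48
M (MIN): min(-40, -46) = -46
N (MIN): min(-10, 31, -16, -34) = -34
P (MIN): min(-1, -16, 45) = -16
C (MAX): max(-48, -46, -34, -16) = -16
Q (MIN): min(-38, 26, -4) = -38
R (MIN): min(6, 19) = 6
D (MAX): max(-38, 6) = 6
root (MIN): min(-28, 2, -16, 6) = -28
MIN at root wants the lowest of {A=-28, B=2, C=-16, D=6}, so chooses A.

A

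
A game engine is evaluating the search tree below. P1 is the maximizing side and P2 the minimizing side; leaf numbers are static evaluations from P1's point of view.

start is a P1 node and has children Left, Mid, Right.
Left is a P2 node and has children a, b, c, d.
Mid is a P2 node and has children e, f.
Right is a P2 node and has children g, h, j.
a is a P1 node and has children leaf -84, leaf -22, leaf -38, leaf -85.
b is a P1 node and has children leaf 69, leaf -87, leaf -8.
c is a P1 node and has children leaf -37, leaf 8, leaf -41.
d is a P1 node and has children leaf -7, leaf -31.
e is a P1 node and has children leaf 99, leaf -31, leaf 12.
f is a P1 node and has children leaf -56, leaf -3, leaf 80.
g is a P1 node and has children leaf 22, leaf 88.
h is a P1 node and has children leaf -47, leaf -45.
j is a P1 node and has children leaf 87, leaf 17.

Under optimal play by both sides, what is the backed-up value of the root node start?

a (P1): max(-84, -22, -38, -85) = -22
b (P1): max(69, -87, -8) = 69
c (P1): max(-37, 8, -41) = 8
d (P1): max(-7, -31) = -7
Left (P2): min(-22, 69, 8, -7) = -22
e (P1): max(99, -31, 12) = 99
f (P1): max(-56, -3, 80) = 80
Mid (P2): min(99, 80) = 80
g (P1): max(22, 88) = 88
h (P1): max(-47, -45) = -45
j (P1): max(87, 17) = 87
Right (P2): min(88, -45, 87) = -45
start (P1): max(-22, 80, -45) = 80

80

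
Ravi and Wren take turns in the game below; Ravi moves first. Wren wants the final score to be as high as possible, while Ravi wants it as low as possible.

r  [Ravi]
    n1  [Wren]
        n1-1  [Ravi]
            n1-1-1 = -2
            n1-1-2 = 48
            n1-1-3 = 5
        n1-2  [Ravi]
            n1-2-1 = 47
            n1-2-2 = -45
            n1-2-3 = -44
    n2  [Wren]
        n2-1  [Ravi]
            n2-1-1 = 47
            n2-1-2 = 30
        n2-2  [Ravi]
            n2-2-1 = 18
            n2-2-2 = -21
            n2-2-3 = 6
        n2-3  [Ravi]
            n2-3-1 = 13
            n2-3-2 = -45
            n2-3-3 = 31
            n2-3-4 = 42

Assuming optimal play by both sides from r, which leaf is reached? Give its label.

n1-1-1

n1-1 (Ravi): min(-2, 48, 5) = -2
n1-2 (Ravi): min(47, -45, -44) = -45
n1 (Wren): max(-2, -45) = -2
n2-1 (Ravi): min(47, 30) = 30
n2-2 (Ravi): min(18, -21, 6) = -21
n2-3 (Ravi): min(13, -45, 31, 42) = -45
n2 (Wren): max(30, -21, -45) = 30
r (Ravi): min(-2, 30) = -2
At r, Ravi picks n1 (lowest: -2).
At n1, Wren picks n1-1 (highest: -2).
At n1-1, Ravi picks n1-1-1 (lowest: -2).
Terminal value -2.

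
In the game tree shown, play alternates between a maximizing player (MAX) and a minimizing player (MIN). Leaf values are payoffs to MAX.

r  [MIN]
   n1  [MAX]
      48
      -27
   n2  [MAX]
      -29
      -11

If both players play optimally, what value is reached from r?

n1 (MAX): max(48, -27) = 48
n2 (MAX): max(-29, -11) = -11
r (MIN): min(48, -11) = -11

-11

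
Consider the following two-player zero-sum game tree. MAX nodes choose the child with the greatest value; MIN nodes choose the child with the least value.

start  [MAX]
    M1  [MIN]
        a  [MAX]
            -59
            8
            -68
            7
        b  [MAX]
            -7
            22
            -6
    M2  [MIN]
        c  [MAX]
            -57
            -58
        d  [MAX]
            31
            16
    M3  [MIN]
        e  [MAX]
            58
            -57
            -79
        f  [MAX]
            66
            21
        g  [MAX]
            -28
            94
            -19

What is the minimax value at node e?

e (MAX): max(58, -57, -79) = 58

58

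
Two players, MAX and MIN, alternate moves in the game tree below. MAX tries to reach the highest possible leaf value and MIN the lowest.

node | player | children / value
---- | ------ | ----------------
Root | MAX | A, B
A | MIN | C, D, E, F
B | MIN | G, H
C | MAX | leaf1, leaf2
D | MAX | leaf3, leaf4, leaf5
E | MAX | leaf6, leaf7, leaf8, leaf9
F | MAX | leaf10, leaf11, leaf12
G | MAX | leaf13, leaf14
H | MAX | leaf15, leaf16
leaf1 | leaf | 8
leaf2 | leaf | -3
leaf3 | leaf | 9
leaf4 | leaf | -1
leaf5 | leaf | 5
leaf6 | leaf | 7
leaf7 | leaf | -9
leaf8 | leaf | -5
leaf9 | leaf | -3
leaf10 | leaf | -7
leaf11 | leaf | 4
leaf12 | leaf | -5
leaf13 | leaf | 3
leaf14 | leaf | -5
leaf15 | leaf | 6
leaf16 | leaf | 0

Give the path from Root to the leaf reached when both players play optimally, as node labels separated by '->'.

Root -> A -> F -> leaf11

C (MAX): max(8, -3) = 8
D (MAX): max(9, -1, 5) = 9
E (MAX): max(7, -9, -5, -3) = 7
F (MAX): max(-7, 4, -5) = 4
A (MIN): min(8, 9, 7, 4) = 4
G (MAX): max(3, -5) = 3
H (MAX): max(6, 0) = 6
B (MIN): min(3, 6) = 3
Root (MAX): max(4, 3) = 4
At Root, MAX picks A (highest: 4).
At A, MIN picks F (lowest: 4).
At F, MAX picks leaf11 (highest: 4).
Terminal value 4.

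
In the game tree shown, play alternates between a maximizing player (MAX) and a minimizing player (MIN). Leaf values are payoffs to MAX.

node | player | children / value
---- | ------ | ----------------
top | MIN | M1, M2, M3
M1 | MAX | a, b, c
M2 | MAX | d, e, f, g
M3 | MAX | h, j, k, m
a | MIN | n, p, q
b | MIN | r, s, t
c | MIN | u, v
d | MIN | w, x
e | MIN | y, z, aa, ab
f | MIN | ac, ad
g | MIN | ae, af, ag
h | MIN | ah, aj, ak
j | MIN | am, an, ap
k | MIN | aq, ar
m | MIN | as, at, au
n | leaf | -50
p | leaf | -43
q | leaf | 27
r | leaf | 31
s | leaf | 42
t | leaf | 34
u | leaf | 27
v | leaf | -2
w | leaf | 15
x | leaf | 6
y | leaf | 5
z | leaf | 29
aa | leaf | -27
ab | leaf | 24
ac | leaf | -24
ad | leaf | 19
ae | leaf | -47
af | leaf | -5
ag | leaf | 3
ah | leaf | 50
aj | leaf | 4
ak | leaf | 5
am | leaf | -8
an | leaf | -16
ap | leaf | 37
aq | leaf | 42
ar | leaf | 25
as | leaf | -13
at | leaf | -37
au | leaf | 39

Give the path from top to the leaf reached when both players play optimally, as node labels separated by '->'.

a (MIN): min(-50, -43, 27) = -50
b (MIN): min(31, 42, 34) = 31
c (MIN): min(27, -2) = -2
M1 (MAX): max(-50, 31, -2) = 31
d (MIN): min(15, 6) = 6
e (MIN): min(5, 29, -27, 24) = -27
f (MIN): min(-24, 19) = -24
g (MIN): min(-47, -5, 3) = -47
M2 (MAX): max(6, -27, -24, -47) = 6
h (MIN): min(50, 4, 5) = 4
j (MIN): min(-8, -16, 37) = -16
k (MIN): min(42, 25) = 25
m (MIN): min(-13, -37, 39) = -37
M3 (MAX): max(4, -16, 25, -37) = 25
top (MIN): min(31, 6, 25) = 6
At top, MIN picks M2 (lowest: 6).
At M2, MAX picks d (highest: 6).
At d, MIN picks x (lowest: 6).
Terminal value 6.

top -> M2 -> d -> x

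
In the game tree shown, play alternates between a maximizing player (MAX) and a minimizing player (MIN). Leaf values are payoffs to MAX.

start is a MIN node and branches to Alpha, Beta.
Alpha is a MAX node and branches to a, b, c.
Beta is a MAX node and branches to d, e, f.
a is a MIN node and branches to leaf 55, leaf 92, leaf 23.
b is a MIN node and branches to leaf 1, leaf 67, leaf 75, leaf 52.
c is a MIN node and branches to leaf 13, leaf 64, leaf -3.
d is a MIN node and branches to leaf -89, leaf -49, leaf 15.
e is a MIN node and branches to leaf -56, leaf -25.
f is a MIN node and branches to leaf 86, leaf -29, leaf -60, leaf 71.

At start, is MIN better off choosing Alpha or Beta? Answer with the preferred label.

a (MIN): min(55, 92, 23) = 23
b (MIN): min(1, 67, 75, 52) = 1
c (MIN): min(13, 64, -3) = -3
Alpha (MAX): max(23, 1, -3) = 23
d (MIN): min(-89, -49, 15) = -89
e (MIN): min(-56, -25) = -56
f (MIN): min(86, -29, -60, 71) = -60
Beta (MAX): max(-89, -56, -60) = -56
MIN prefers the lower value; Alpha=23, Beta=-56. Beta is better since -56 < 23.

Beta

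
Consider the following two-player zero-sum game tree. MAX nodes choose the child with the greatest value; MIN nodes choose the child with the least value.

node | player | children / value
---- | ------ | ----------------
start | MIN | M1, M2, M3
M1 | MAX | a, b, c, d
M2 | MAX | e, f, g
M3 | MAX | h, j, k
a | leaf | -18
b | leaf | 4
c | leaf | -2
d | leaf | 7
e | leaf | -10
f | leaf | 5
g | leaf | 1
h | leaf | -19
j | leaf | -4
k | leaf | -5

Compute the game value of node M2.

5

M2 (MAX): max(-10, 5, 1) = 5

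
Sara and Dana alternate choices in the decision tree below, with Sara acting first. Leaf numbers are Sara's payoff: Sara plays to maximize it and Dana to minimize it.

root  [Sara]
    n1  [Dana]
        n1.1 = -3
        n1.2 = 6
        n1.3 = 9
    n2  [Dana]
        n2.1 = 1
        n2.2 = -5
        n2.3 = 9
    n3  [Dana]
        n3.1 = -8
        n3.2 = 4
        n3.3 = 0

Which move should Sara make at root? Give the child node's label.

n1 (Dana): min(-3, 6, 9) = -3
n2 (Dana): min(1, -5, 9) = -5
n3 (Dana): min(-8, 4, 0) = -8
root (Sara): max(-3, -5, -8) = -3
Sara at root wants the highest of {n1=-3, n2=-5, n3=-8}, so chooses n1.

n1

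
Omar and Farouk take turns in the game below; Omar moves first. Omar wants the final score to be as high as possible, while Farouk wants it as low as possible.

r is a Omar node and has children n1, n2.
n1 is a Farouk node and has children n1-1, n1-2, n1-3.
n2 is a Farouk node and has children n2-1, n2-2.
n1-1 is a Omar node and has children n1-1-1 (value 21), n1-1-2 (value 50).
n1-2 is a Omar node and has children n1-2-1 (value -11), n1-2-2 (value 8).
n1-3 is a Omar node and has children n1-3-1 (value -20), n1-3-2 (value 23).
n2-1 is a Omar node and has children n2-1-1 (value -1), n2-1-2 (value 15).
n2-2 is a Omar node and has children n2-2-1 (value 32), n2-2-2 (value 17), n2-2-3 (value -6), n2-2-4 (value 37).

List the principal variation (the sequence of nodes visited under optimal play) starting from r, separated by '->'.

n1-1 (Omar): max(21, 50) = 50
n1-2 (Omar): max(-11, 8) = 8
n1-3 (Omar): max(-20, 23) = 23
n1 (Farouk): min(50, 8, 23) = 8
n2-1 (Omar): max(-1, 15) = 15
n2-2 (Omar): max(32, 17, -6, 37) = 37
n2 (Farouk): min(15, 37) = 15
r (Omar): max(8, 15) = 15
At r, Omar picks n2 (highest: 15).
At n2, Farouk picks n2-1 (lowest: 15).
At n2-1, Omar picks n2-1-2 (highest: 15).
Terminal value 15.

r -> n2 -> n2-1 -> n2-1-2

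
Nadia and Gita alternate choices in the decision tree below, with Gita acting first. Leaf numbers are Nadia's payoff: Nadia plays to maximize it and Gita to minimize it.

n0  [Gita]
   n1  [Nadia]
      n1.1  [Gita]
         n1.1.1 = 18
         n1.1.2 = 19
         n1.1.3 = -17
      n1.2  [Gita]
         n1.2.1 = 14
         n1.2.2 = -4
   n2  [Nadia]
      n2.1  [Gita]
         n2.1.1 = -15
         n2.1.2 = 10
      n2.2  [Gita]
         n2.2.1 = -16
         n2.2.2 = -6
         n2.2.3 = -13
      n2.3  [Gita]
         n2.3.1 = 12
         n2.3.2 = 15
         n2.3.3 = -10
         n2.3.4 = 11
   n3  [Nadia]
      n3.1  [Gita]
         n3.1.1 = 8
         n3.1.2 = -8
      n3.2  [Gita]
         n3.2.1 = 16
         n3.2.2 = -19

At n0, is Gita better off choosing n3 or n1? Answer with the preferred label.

n3.1 (Gita): min(8, -8) = -8
n3.2 (Gita): min(16, -19) = -19
n3 (Nadia): max(-8, -19) = -8
n1.1 (Gita): min(18, 19, -17) = -17
n1.2 (Gita): min(14, -4) = -4
n1 (Nadia): max(-17, -4) = -4
Gita prefers the lower value; n3=-8, n1=-4. n3 is better since -8 < -4.

n3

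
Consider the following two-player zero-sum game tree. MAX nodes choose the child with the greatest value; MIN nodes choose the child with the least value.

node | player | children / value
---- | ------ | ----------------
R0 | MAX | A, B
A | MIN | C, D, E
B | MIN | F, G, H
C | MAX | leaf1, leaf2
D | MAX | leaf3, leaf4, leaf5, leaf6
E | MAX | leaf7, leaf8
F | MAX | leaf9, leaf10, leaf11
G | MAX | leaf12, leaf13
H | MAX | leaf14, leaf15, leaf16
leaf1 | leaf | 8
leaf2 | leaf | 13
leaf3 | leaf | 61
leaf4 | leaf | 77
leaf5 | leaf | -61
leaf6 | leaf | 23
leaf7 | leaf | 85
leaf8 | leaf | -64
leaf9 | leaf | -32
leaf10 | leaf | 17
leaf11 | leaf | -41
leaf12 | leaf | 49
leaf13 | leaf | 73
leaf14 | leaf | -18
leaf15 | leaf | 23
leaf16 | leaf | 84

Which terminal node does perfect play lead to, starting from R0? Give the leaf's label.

leaf10

C (MAX): max(8, 13) = 13
D (MAX): max(61, 77, -61, 23) = 77
E (MAX): max(85, -64) = 85
A (MIN): min(13, 77, 85) = 13
F (MAX): max(-32, 17, -41) = 17
G (MAX): max(49, 73) = 73
H (MAX): max(-18, 23, 84) = 84
B (MIN): min(17, 73, 84) = 17
R0 (MAX): max(13, 17) = 17
At R0, MAX picks B (highest: 17).
At B, MIN picks F (lowest: 17).
At F, MAX picks leaf10 (highest: 17).
Terminal value 17.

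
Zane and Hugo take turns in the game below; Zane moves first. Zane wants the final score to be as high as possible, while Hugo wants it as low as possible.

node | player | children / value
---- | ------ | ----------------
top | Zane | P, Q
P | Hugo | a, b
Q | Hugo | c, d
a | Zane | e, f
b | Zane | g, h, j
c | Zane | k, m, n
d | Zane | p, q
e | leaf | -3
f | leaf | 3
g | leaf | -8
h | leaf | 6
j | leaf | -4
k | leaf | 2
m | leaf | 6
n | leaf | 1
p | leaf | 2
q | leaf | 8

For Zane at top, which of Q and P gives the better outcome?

c (Zane): max(2, 6, 1) = 6
d (Zane): max(2, 8) = 8
Q (Hugo): min(6, 8) = 6
a (Zane): max(-3, 3) = 3
b (Zane): max(-8, 6, -4) = 6
P (Hugo): min(3, 6) = 3
Zane prefers the higher value; Q=6, P=3. Q is better since 6 > 3.

Q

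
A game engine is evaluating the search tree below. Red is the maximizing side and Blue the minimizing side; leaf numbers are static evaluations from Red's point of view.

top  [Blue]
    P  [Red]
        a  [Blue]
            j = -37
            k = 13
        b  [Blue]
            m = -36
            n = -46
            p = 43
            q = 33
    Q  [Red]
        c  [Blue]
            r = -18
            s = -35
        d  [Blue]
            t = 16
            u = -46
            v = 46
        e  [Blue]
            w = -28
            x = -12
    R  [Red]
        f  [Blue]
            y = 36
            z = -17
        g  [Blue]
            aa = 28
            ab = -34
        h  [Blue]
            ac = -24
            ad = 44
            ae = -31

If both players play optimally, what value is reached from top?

-37

a (Blue): min(-37, 13) = -37
b (Blue): min(-36, -46, 43, 33) = -46
P (Red): max(-37, -46) = -37
c (Blue): min(-18, -35) = -35
d (Blue): min(16, -46, 46) = -46
e (Blue): min(-28, -12) = -28
Q (Red): max(-35, -46, -28) = -28
f (Blue): min(36, -17) = -17
g (Blue): min(28, -34) = -34
h (Blue): min(-24, 44, -31) = -31
R (Red): max(-17, -34, -31) = -17
top (Blue): min(-37, -28, -17) = -37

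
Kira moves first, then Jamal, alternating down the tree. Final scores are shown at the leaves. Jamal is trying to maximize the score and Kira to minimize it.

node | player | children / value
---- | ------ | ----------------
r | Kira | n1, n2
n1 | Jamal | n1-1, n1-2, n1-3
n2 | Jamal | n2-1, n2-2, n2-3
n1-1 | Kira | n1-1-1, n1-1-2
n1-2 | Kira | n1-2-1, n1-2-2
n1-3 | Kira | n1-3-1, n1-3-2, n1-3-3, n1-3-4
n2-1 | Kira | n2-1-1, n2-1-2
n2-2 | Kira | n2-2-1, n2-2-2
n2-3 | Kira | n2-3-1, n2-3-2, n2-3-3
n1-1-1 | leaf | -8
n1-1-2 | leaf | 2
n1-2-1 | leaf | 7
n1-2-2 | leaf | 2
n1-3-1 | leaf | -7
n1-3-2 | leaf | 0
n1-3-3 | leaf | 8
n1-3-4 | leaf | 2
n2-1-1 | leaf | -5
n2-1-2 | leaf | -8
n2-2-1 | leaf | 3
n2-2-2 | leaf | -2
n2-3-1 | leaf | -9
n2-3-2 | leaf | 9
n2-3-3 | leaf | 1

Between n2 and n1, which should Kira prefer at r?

n2-1 (Kira): min(-5, -8) = -8
n2-2 (Kira): min(3, -2) = -2
n2-3 (Kira): min(-9, 9, 1) = -9
n2 (Jamal): max(-8, -2, -9) = -2
n1-1 (Kira): min(-8, 2) = -8
n1-2 (Kira): min(7, 2) = 2
n1-3 (Kira): min(-7, 0, 8, 2) = -7
n1 (Jamal): max(-8, 2, -7) = 2
Kira prefers the lower value; n2=-2, n1=2. n2 is better since -2 < 2.

n2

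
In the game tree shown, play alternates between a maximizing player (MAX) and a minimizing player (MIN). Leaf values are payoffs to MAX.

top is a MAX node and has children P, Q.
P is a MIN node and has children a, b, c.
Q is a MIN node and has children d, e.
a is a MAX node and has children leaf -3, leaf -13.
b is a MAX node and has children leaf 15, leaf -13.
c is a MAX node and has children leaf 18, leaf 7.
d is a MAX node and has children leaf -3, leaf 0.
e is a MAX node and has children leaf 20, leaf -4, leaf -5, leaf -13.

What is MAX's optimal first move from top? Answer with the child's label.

a (MAX): max(-3, -13) = -3
b (MAX): max(15, -13) = 15
c (MAX): max(18, 7) = 18
P (MIN): min(-3, 15, 18) = -3
d (MAX): max(-3, 0) = 0
e (MAX): max(20, -4, -5, -13) = 20
Q (MIN): min(0, 20) = 0
top (MAX): max(-3, 0) = 0
MAX at top wants the highest of {P=-3, Q=0}, so chooses Q.

Q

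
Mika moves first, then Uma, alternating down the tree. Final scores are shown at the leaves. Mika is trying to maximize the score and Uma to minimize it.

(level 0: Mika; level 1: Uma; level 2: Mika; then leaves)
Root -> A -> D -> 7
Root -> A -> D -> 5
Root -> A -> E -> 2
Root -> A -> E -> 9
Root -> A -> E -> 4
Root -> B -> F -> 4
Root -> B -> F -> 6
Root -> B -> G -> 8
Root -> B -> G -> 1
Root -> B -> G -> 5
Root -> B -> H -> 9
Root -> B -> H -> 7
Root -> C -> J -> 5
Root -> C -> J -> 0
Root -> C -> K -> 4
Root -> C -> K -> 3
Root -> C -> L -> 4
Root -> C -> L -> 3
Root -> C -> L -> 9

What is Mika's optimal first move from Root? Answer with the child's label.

D (Mika): max(7, 5) = 7
E (Mika): max(2, 9, 4) = 9
A (Uma): min(7, 9) = 7
F (Mika): max(4, 6) = 6
G (Mika): max(8, 1, 5) = 8
H (Mika): max(9, 7) = 9
B (Uma): min(6, 8, 9) = 6
J (Mika): max(5, 0) = 5
K (Mika): max(4, 3) = 4
L (Mika): max(4, 3, 9) = 9
C (Uma): min(5, 4, 9) = 4
Root (Mika): max(7, 6, 4) = 7
Mika at Root wants the highest of {A=7, B=6, C=4}, so chooses A.

A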